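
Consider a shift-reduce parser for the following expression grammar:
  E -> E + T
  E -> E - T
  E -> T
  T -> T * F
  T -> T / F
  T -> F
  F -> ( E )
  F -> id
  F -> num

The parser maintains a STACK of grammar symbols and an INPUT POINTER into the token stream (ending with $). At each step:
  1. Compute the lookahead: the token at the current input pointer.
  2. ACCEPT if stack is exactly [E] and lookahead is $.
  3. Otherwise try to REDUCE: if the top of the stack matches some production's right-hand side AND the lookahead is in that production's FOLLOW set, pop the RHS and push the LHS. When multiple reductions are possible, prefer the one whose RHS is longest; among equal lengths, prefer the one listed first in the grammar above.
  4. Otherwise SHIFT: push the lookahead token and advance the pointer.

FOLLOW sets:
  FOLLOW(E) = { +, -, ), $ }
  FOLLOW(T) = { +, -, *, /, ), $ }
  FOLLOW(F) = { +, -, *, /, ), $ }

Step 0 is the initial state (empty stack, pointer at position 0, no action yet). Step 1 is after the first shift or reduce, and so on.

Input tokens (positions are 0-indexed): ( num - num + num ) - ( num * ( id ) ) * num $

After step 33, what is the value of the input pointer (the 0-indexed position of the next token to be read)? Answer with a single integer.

Answer: 14

Derivation:
Step 1: shift (. Stack=[(] ptr=1 lookahead=num remaining=[num - num + num ) - ( num * ( id ) ) * num $]
Step 2: shift num. Stack=[( num] ptr=2 lookahead=- remaining=[- num + num ) - ( num * ( id ) ) * num $]
Step 3: reduce F->num. Stack=[( F] ptr=2 lookahead=- remaining=[- num + num ) - ( num * ( id ) ) * num $]
Step 4: reduce T->F. Stack=[( T] ptr=2 lookahead=- remaining=[- num + num ) - ( num * ( id ) ) * num $]
Step 5: reduce E->T. Stack=[( E] ptr=2 lookahead=- remaining=[- num + num ) - ( num * ( id ) ) * num $]
Step 6: shift -. Stack=[( E -] ptr=3 lookahead=num remaining=[num + num ) - ( num * ( id ) ) * num $]
Step 7: shift num. Stack=[( E - num] ptr=4 lookahead=+ remaining=[+ num ) - ( num * ( id ) ) * num $]
Step 8: reduce F->num. Stack=[( E - F] ptr=4 lookahead=+ remaining=[+ num ) - ( num * ( id ) ) * num $]
Step 9: reduce T->F. Stack=[( E - T] ptr=4 lookahead=+ remaining=[+ num ) - ( num * ( id ) ) * num $]
Step 10: reduce E->E - T. Stack=[( E] ptr=4 lookahead=+ remaining=[+ num ) - ( num * ( id ) ) * num $]
Step 11: shift +. Stack=[( E +] ptr=5 lookahead=num remaining=[num ) - ( num * ( id ) ) * num $]
Step 12: shift num. Stack=[( E + num] ptr=6 lookahead=) remaining=[) - ( num * ( id ) ) * num $]
Step 13: reduce F->num. Stack=[( E + F] ptr=6 lookahead=) remaining=[) - ( num * ( id ) ) * num $]
Step 14: reduce T->F. Stack=[( E + T] ptr=6 lookahead=) remaining=[) - ( num * ( id ) ) * num $]
Step 15: reduce E->E + T. Stack=[( E] ptr=6 lookahead=) remaining=[) - ( num * ( id ) ) * num $]
Step 16: shift ). Stack=[( E )] ptr=7 lookahead=- remaining=[- ( num * ( id ) ) * num $]
Step 17: reduce F->( E ). Stack=[F] ptr=7 lookahead=- remaining=[- ( num * ( id ) ) * num $]
Step 18: reduce T->F. Stack=[T] ptr=7 lookahead=- remaining=[- ( num * ( id ) ) * num $]
Step 19: reduce E->T. Stack=[E] ptr=7 lookahead=- remaining=[- ( num * ( id ) ) * num $]
Step 20: shift -. Stack=[E -] ptr=8 lookahead=( remaining=[( num * ( id ) ) * num $]
Step 21: shift (. Stack=[E - (] ptr=9 lookahead=num remaining=[num * ( id ) ) * num $]
Step 22: shift num. Stack=[E - ( num] ptr=10 lookahead=* remaining=[* ( id ) ) * num $]
Step 23: reduce F->num. Stack=[E - ( F] ptr=10 lookahead=* remaining=[* ( id ) ) * num $]
Step 24: reduce T->F. Stack=[E - ( T] ptr=10 lookahead=* remaining=[* ( id ) ) * num $]
Step 25: shift *. Stack=[E - ( T *] ptr=11 lookahead=( remaining=[( id ) ) * num $]
Step 26: shift (. Stack=[E - ( T * (] ptr=12 lookahead=id remaining=[id ) ) * num $]
Step 27: shift id. Stack=[E - ( T * ( id] ptr=13 lookahead=) remaining=[) ) * num $]
Step 28: reduce F->id. Stack=[E - ( T * ( F] ptr=13 lookahead=) remaining=[) ) * num $]
Step 29: reduce T->F. Stack=[E - ( T * ( T] ptr=13 lookahead=) remaining=[) ) * num $]
Step 30: reduce E->T. Stack=[E - ( T * ( E] ptr=13 lookahead=) remaining=[) ) * num $]
Step 31: shift ). Stack=[E - ( T * ( E )] ptr=14 lookahead=) remaining=[) * num $]
Step 32: reduce F->( E ). Stack=[E - ( T * F] ptr=14 lookahead=) remaining=[) * num $]
Step 33: reduce T->T * F. Stack=[E - ( T] ptr=14 lookahead=) remaining=[) * num $]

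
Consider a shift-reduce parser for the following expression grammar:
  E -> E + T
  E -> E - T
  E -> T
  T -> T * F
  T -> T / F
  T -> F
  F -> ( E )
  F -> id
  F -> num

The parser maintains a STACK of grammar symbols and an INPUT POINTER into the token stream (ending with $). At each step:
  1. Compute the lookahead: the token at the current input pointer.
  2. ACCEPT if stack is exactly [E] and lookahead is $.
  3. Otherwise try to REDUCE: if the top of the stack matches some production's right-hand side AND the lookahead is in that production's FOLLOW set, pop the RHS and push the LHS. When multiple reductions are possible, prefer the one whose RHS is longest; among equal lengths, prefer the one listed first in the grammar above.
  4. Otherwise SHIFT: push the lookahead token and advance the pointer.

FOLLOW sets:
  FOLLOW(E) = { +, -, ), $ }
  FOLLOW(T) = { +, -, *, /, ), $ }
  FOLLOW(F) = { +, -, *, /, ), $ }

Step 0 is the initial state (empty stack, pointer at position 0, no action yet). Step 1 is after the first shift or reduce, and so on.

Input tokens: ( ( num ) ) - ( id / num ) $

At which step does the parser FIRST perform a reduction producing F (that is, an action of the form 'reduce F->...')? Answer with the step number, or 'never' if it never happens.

Step 1: shift (. Stack=[(] ptr=1 lookahead=( remaining=[( num ) ) - ( id / num ) $]
Step 2: shift (. Stack=[( (] ptr=2 lookahead=num remaining=[num ) ) - ( id / num ) $]
Step 3: shift num. Stack=[( ( num] ptr=3 lookahead=) remaining=[) ) - ( id / num ) $]
Step 4: reduce F->num. Stack=[( ( F] ptr=3 lookahead=) remaining=[) ) - ( id / num ) $]

Answer: 4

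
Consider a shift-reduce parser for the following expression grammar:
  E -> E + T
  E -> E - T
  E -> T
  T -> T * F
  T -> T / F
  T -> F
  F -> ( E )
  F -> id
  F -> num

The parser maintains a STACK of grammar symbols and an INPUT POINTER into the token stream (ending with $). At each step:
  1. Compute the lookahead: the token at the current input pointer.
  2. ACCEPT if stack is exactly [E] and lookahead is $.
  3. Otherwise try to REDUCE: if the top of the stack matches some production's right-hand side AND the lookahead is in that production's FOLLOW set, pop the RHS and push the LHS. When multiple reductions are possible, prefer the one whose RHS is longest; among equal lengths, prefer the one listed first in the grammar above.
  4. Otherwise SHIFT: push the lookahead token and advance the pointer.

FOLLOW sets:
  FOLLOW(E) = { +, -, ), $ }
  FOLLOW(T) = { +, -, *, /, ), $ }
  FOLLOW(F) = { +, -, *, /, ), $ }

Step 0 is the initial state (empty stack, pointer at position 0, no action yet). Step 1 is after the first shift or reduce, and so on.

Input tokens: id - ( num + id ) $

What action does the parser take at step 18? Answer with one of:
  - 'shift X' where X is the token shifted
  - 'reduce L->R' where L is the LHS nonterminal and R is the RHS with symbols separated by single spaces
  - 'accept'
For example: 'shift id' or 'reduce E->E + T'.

Answer: reduce T->F

Derivation:
Step 1: shift id. Stack=[id] ptr=1 lookahead=- remaining=[- ( num + id ) $]
Step 2: reduce F->id. Stack=[F] ptr=1 lookahead=- remaining=[- ( num + id ) $]
Step 3: reduce T->F. Stack=[T] ptr=1 lookahead=- remaining=[- ( num + id ) $]
Step 4: reduce E->T. Stack=[E] ptr=1 lookahead=- remaining=[- ( num + id ) $]
Step 5: shift -. Stack=[E -] ptr=2 lookahead=( remaining=[( num + id ) $]
Step 6: shift (. Stack=[E - (] ptr=3 lookahead=num remaining=[num + id ) $]
Step 7: shift num. Stack=[E - ( num] ptr=4 lookahead=+ remaining=[+ id ) $]
Step 8: reduce F->num. Stack=[E - ( F] ptr=4 lookahead=+ remaining=[+ id ) $]
Step 9: reduce T->F. Stack=[E - ( T] ptr=4 lookahead=+ remaining=[+ id ) $]
Step 10: reduce E->T. Stack=[E - ( E] ptr=4 lookahead=+ remaining=[+ id ) $]
Step 11: shift +. Stack=[E - ( E +] ptr=5 lookahead=id remaining=[id ) $]
Step 12: shift id. Stack=[E - ( E + id] ptr=6 lookahead=) remaining=[) $]
Step 13: reduce F->id. Stack=[E - ( E + F] ptr=6 lookahead=) remaining=[) $]
Step 14: reduce T->F. Stack=[E - ( E + T] ptr=6 lookahead=) remaining=[) $]
Step 15: reduce E->E + T. Stack=[E - ( E] ptr=6 lookahead=) remaining=[) $]
Step 16: shift ). Stack=[E - ( E )] ptr=7 lookahead=$ remaining=[$]
Step 17: reduce F->( E ). Stack=[E - F] ptr=7 lookahead=$ remaining=[$]
Step 18: reduce T->F. Stack=[E - T] ptr=7 lookahead=$ remaining=[$]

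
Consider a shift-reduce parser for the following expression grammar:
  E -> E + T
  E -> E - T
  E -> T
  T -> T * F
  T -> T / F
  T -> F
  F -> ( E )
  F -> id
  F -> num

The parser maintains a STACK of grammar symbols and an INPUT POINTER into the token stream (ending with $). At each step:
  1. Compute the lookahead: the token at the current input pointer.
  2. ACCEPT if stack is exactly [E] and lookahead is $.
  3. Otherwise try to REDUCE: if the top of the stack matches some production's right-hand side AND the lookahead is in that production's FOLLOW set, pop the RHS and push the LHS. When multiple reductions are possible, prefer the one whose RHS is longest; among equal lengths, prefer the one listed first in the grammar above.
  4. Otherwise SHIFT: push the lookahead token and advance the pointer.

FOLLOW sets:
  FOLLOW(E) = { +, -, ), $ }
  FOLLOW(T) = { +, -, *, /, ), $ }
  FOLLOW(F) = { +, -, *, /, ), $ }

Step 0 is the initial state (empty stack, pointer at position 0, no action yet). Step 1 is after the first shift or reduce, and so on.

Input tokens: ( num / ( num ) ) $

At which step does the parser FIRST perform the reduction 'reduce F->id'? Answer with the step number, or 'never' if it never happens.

Answer: never

Derivation:
Step 1: shift (. Stack=[(] ptr=1 lookahead=num remaining=[num / ( num ) ) $]
Step 2: shift num. Stack=[( num] ptr=2 lookahead=/ remaining=[/ ( num ) ) $]
Step 3: reduce F->num. Stack=[( F] ptr=2 lookahead=/ remaining=[/ ( num ) ) $]
Step 4: reduce T->F. Stack=[( T] ptr=2 lookahead=/ remaining=[/ ( num ) ) $]
Step 5: shift /. Stack=[( T /] ptr=3 lookahead=( remaining=[( num ) ) $]
Step 6: shift (. Stack=[( T / (] ptr=4 lookahead=num remaining=[num ) ) $]
Step 7: shift num. Stack=[( T / ( num] ptr=5 lookahead=) remaining=[) ) $]
Step 8: reduce F->num. Stack=[( T / ( F] ptr=5 lookahead=) remaining=[) ) $]
Step 9: reduce T->F. Stack=[( T / ( T] ptr=5 lookahead=) remaining=[) ) $]
Step 10: reduce E->T. Stack=[( T / ( E] ptr=5 lookahead=) remaining=[) ) $]
Step 11: shift ). Stack=[( T / ( E )] ptr=6 lookahead=) remaining=[) $]
Step 12: reduce F->( E ). Stack=[( T / F] ptr=6 lookahead=) remaining=[) $]
Step 13: reduce T->T / F. Stack=[( T] ptr=6 lookahead=) remaining=[) $]
Step 14: reduce E->T. Stack=[( E] ptr=6 lookahead=) remaining=[) $]
Step 15: shift ). Stack=[( E )] ptr=7 lookahead=$ remaining=[$]
Step 16: reduce F->( E ). Stack=[F] ptr=7 lookahead=$ remaining=[$]
Step 17: reduce T->F. Stack=[T] ptr=7 lookahead=$ remaining=[$]
Step 18: reduce E->T. Stack=[E] ptr=7 lookahead=$ remaining=[$]
Step 19: accept. Stack=[E] ptr=7 lookahead=$ remaining=[$]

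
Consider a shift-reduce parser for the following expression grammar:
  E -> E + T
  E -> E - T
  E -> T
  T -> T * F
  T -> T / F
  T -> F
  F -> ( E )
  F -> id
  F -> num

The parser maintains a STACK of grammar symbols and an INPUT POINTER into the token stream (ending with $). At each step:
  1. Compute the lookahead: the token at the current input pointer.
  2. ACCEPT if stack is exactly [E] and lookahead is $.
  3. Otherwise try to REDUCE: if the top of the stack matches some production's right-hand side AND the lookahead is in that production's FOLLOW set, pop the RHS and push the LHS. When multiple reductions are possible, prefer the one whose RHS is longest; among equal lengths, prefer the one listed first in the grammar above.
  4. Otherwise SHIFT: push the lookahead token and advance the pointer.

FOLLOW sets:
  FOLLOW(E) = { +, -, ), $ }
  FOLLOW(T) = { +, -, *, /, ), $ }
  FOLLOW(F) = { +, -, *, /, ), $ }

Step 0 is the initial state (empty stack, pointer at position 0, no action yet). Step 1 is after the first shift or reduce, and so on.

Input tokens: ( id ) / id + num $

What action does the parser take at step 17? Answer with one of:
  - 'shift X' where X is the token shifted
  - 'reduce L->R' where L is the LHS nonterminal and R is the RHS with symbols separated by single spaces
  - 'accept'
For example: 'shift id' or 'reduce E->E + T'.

Answer: reduce T->F

Derivation:
Step 1: shift (. Stack=[(] ptr=1 lookahead=id remaining=[id ) / id + num $]
Step 2: shift id. Stack=[( id] ptr=2 lookahead=) remaining=[) / id + num $]
Step 3: reduce F->id. Stack=[( F] ptr=2 lookahead=) remaining=[) / id + num $]
Step 4: reduce T->F. Stack=[( T] ptr=2 lookahead=) remaining=[) / id + num $]
Step 5: reduce E->T. Stack=[( E] ptr=2 lookahead=) remaining=[) / id + num $]
Step 6: shift ). Stack=[( E )] ptr=3 lookahead=/ remaining=[/ id + num $]
Step 7: reduce F->( E ). Stack=[F] ptr=3 lookahead=/ remaining=[/ id + num $]
Step 8: reduce T->F. Stack=[T] ptr=3 lookahead=/ remaining=[/ id + num $]
Step 9: shift /. Stack=[T /] ptr=4 lookahead=id remaining=[id + num $]
Step 10: shift id. Stack=[T / id] ptr=5 lookahead=+ remaining=[+ num $]
Step 11: reduce F->id. Stack=[T / F] ptr=5 lookahead=+ remaining=[+ num $]
Step 12: reduce T->T / F. Stack=[T] ptr=5 lookahead=+ remaining=[+ num $]
Step 13: reduce E->T. Stack=[E] ptr=5 lookahead=+ remaining=[+ num $]
Step 14: shift +. Stack=[E +] ptr=6 lookahead=num remaining=[num $]
Step 15: shift num. Stack=[E + num] ptr=7 lookahead=$ remaining=[$]
Step 16: reduce F->num. Stack=[E + F] ptr=7 lookahead=$ remaining=[$]
Step 17: reduce T->F. Stack=[E + T] ptr=7 lookahead=$ remaining=[$]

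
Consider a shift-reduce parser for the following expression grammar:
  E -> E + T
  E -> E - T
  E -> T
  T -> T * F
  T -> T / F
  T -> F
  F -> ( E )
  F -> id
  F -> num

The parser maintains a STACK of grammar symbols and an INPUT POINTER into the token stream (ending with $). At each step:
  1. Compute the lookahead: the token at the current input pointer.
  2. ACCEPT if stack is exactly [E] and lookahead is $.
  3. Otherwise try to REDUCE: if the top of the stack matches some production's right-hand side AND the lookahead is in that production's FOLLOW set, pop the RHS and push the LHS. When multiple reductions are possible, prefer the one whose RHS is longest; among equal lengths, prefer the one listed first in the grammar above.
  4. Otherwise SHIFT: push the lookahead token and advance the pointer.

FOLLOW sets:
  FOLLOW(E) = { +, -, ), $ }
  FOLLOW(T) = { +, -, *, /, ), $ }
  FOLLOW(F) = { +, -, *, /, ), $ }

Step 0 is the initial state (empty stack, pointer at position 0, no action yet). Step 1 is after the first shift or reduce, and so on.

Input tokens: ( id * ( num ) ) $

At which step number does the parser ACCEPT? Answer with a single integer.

Answer: 19

Derivation:
Step 1: shift (. Stack=[(] ptr=1 lookahead=id remaining=[id * ( num ) ) $]
Step 2: shift id. Stack=[( id] ptr=2 lookahead=* remaining=[* ( num ) ) $]
Step 3: reduce F->id. Stack=[( F] ptr=2 lookahead=* remaining=[* ( num ) ) $]
Step 4: reduce T->F. Stack=[( T] ptr=2 lookahead=* remaining=[* ( num ) ) $]
Step 5: shift *. Stack=[( T *] ptr=3 lookahead=( remaining=[( num ) ) $]
Step 6: shift (. Stack=[( T * (] ptr=4 lookahead=num remaining=[num ) ) $]
Step 7: shift num. Stack=[( T * ( num] ptr=5 lookahead=) remaining=[) ) $]
Step 8: reduce F->num. Stack=[( T * ( F] ptr=5 lookahead=) remaining=[) ) $]
Step 9: reduce T->F. Stack=[( T * ( T] ptr=5 lookahead=) remaining=[) ) $]
Step 10: reduce E->T. Stack=[( T * ( E] ptr=5 lookahead=) remaining=[) ) $]
Step 11: shift ). Stack=[( T * ( E )] ptr=6 lookahead=) remaining=[) $]
Step 12: reduce F->( E ). Stack=[( T * F] ptr=6 lookahead=) remaining=[) $]
Step 13: reduce T->T * F. Stack=[( T] ptr=6 lookahead=) remaining=[) $]
Step 14: reduce E->T. Stack=[( E] ptr=6 lookahead=) remaining=[) $]
Step 15: shift ). Stack=[( E )] ptr=7 lookahead=$ remaining=[$]
Step 16: reduce F->( E ). Stack=[F] ptr=7 lookahead=$ remaining=[$]
Step 17: reduce T->F. Stack=[T] ptr=7 lookahead=$ remaining=[$]
Step 18: reduce E->T. Stack=[E] ptr=7 lookahead=$ remaining=[$]
Step 19: accept. Stack=[E] ptr=7 lookahead=$ remaining=[$]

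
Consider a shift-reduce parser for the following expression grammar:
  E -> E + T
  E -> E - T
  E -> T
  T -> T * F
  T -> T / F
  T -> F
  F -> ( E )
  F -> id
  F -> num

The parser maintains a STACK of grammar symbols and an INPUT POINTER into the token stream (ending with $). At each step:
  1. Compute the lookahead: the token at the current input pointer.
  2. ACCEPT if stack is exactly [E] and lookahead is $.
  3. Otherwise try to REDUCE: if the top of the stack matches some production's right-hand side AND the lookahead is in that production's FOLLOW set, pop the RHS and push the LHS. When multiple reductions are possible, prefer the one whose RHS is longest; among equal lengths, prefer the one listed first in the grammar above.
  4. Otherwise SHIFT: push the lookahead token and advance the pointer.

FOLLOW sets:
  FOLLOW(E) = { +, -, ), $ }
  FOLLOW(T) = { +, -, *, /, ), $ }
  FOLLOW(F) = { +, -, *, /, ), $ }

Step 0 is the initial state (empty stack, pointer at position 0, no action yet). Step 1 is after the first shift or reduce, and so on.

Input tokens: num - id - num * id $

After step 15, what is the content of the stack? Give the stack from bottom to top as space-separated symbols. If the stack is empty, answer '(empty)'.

Step 1: shift num. Stack=[num] ptr=1 lookahead=- remaining=[- id - num * id $]
Step 2: reduce F->num. Stack=[F] ptr=1 lookahead=- remaining=[- id - num * id $]
Step 3: reduce T->F. Stack=[T] ptr=1 lookahead=- remaining=[- id - num * id $]
Step 4: reduce E->T. Stack=[E] ptr=1 lookahead=- remaining=[- id - num * id $]
Step 5: shift -. Stack=[E -] ptr=2 lookahead=id remaining=[id - num * id $]
Step 6: shift id. Stack=[E - id] ptr=3 lookahead=- remaining=[- num * id $]
Step 7: reduce F->id. Stack=[E - F] ptr=3 lookahead=- remaining=[- num * id $]
Step 8: reduce T->F. Stack=[E - T] ptr=3 lookahead=- remaining=[- num * id $]
Step 9: reduce E->E - T. Stack=[E] ptr=3 lookahead=- remaining=[- num * id $]
Step 10: shift -. Stack=[E -] ptr=4 lookahead=num remaining=[num * id $]
Step 11: shift num. Stack=[E - num] ptr=5 lookahead=* remaining=[* id $]
Step 12: reduce F->num. Stack=[E - F] ptr=5 lookahead=* remaining=[* id $]
Step 13: reduce T->F. Stack=[E - T] ptr=5 lookahead=* remaining=[* id $]
Step 14: shift *. Stack=[E - T *] ptr=6 lookahead=id remaining=[id $]
Step 15: shift id. Stack=[E - T * id] ptr=7 lookahead=$ remaining=[$]

Answer: E - T * id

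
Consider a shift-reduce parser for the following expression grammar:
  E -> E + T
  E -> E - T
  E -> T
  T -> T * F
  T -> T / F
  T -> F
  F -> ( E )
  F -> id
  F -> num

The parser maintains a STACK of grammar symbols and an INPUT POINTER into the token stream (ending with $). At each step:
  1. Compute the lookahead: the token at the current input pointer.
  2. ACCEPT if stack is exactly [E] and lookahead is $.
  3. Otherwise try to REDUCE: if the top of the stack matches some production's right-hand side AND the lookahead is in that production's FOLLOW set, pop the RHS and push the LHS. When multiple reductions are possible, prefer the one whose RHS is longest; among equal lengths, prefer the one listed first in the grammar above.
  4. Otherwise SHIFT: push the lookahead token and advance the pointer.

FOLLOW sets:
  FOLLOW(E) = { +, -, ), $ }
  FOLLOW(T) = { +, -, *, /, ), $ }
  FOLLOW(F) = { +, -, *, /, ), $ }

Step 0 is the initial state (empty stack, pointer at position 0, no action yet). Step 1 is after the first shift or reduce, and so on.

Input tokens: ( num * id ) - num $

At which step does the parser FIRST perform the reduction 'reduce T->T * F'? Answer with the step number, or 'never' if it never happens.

Answer: 8

Derivation:
Step 1: shift (. Stack=[(] ptr=1 lookahead=num remaining=[num * id ) - num $]
Step 2: shift num. Stack=[( num] ptr=2 lookahead=* remaining=[* id ) - num $]
Step 3: reduce F->num. Stack=[( F] ptr=2 lookahead=* remaining=[* id ) - num $]
Step 4: reduce T->F. Stack=[( T] ptr=2 lookahead=* remaining=[* id ) - num $]
Step 5: shift *. Stack=[( T *] ptr=3 lookahead=id remaining=[id ) - num $]
Step 6: shift id. Stack=[( T * id] ptr=4 lookahead=) remaining=[) - num $]
Step 7: reduce F->id. Stack=[( T * F] ptr=4 lookahead=) remaining=[) - num $]
Step 8: reduce T->T * F. Stack=[( T] ptr=4 lookahead=) remaining=[) - num $]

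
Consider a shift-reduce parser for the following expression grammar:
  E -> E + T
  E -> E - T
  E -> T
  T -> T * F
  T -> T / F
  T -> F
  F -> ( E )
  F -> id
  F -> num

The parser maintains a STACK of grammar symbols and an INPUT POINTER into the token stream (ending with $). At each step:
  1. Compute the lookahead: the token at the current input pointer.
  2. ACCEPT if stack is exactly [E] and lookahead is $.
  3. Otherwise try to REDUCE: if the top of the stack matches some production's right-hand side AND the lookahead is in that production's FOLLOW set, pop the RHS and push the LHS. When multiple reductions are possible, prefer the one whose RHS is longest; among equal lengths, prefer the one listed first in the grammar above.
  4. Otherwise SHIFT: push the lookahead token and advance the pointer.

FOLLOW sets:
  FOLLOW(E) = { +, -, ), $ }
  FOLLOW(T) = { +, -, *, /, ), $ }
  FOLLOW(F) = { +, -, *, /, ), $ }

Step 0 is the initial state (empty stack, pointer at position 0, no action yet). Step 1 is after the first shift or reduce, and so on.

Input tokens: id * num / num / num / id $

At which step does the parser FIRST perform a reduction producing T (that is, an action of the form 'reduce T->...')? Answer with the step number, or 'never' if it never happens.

Answer: 3

Derivation:
Step 1: shift id. Stack=[id] ptr=1 lookahead=* remaining=[* num / num / num / id $]
Step 2: reduce F->id. Stack=[F] ptr=1 lookahead=* remaining=[* num / num / num / id $]
Step 3: reduce T->F. Stack=[T] ptr=1 lookahead=* remaining=[* num / num / num / id $]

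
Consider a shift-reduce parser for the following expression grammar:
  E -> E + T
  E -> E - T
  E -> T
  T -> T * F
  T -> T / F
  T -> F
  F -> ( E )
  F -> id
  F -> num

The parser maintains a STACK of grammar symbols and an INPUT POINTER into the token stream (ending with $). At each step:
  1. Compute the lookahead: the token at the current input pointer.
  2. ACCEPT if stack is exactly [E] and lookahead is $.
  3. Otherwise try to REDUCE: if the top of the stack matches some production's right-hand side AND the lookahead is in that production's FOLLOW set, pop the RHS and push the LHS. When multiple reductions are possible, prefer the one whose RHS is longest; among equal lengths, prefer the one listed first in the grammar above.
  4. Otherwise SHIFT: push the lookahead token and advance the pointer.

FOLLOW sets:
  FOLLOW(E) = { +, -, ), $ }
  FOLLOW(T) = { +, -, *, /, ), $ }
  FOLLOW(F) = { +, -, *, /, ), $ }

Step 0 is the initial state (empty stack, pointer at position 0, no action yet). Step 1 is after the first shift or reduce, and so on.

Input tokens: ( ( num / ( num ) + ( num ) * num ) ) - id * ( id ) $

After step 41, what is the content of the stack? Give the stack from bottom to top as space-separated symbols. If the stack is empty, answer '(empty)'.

Answer: E - T

Derivation:
Step 1: shift (. Stack=[(] ptr=1 lookahead=( remaining=[( num / ( num ) + ( num ) * num ) ) - id * ( id ) $]
Step 2: shift (. Stack=[( (] ptr=2 lookahead=num remaining=[num / ( num ) + ( num ) * num ) ) - id * ( id ) $]
Step 3: shift num. Stack=[( ( num] ptr=3 lookahead=/ remaining=[/ ( num ) + ( num ) * num ) ) - id * ( id ) $]
Step 4: reduce F->num. Stack=[( ( F] ptr=3 lookahead=/ remaining=[/ ( num ) + ( num ) * num ) ) - id * ( id ) $]
Step 5: reduce T->F. Stack=[( ( T] ptr=3 lookahead=/ remaining=[/ ( num ) + ( num ) * num ) ) - id * ( id ) $]
Step 6: shift /. Stack=[( ( T /] ptr=4 lookahead=( remaining=[( num ) + ( num ) * num ) ) - id * ( id ) $]
Step 7: shift (. Stack=[( ( T / (] ptr=5 lookahead=num remaining=[num ) + ( num ) * num ) ) - id * ( id ) $]
Step 8: shift num. Stack=[( ( T / ( num] ptr=6 lookahead=) remaining=[) + ( num ) * num ) ) - id * ( id ) $]
Step 9: reduce F->num. Stack=[( ( T / ( F] ptr=6 lookahead=) remaining=[) + ( num ) * num ) ) - id * ( id ) $]
Step 10: reduce T->F. Stack=[( ( T / ( T] ptr=6 lookahead=) remaining=[) + ( num ) * num ) ) - id * ( id ) $]
Step 11: reduce E->T. Stack=[( ( T / ( E] ptr=6 lookahead=) remaining=[) + ( num ) * num ) ) - id * ( id ) $]
Step 12: shift ). Stack=[( ( T / ( E )] ptr=7 lookahead=+ remaining=[+ ( num ) * num ) ) - id * ( id ) $]
Step 13: reduce F->( E ). Stack=[( ( T / F] ptr=7 lookahead=+ remaining=[+ ( num ) * num ) ) - id * ( id ) $]
Step 14: reduce T->T / F. Stack=[( ( T] ptr=7 lookahead=+ remaining=[+ ( num ) * num ) ) - id * ( id ) $]
Step 15: reduce E->T. Stack=[( ( E] ptr=7 lookahead=+ remaining=[+ ( num ) * num ) ) - id * ( id ) $]
Step 16: shift +. Stack=[( ( E +] ptr=8 lookahead=( remaining=[( num ) * num ) ) - id * ( id ) $]
Step 17: shift (. Stack=[( ( E + (] ptr=9 lookahead=num remaining=[num ) * num ) ) - id * ( id ) $]
Step 18: shift num. Stack=[( ( E + ( num] ptr=10 lookahead=) remaining=[) * num ) ) - id * ( id ) $]
Step 19: reduce F->num. Stack=[( ( E + ( F] ptr=10 lookahead=) remaining=[) * num ) ) - id * ( id ) $]
Step 20: reduce T->F. Stack=[( ( E + ( T] ptr=10 lookahead=) remaining=[) * num ) ) - id * ( id ) $]
Step 21: reduce E->T. Stack=[( ( E + ( E] ptr=10 lookahead=) remaining=[) * num ) ) - id * ( id ) $]
Step 22: shift ). Stack=[( ( E + ( E )] ptr=11 lookahead=* remaining=[* num ) ) - id * ( id ) $]
Step 23: reduce F->( E ). Stack=[( ( E + F] ptr=11 lookahead=* remaining=[* num ) ) - id * ( id ) $]
Step 24: reduce T->F. Stack=[( ( E + T] ptr=11 lookahead=* remaining=[* num ) ) - id * ( id ) $]
Step 25: shift *. Stack=[( ( E + T *] ptr=12 lookahead=num remaining=[num ) ) - id * ( id ) $]
Step 26: shift num. Stack=[( ( E + T * num] ptr=13 lookahead=) remaining=[) ) - id * ( id ) $]
Step 27: reduce F->num. Stack=[( ( E + T * F] ptr=13 lookahead=) remaining=[) ) - id * ( id ) $]
Step 28: reduce T->T * F. Stack=[( ( E + T] ptr=13 lookahead=) remaining=[) ) - id * ( id ) $]
Step 29: reduce E->E + T. Stack=[( ( E] ptr=13 lookahead=) remaining=[) ) - id * ( id ) $]
Step 30: shift ). Stack=[( ( E )] ptr=14 lookahead=) remaining=[) - id * ( id ) $]
Step 31: reduce F->( E ). Stack=[( F] ptr=14 lookahead=) remaining=[) - id * ( id ) $]
Step 32: reduce T->F. Stack=[( T] ptr=14 lookahead=) remaining=[) - id * ( id ) $]
Step 33: reduce E->T. Stack=[( E] ptr=14 lookahead=) remaining=[) - id * ( id ) $]
Step 34: shift ). Stack=[( E )] ptr=15 lookahead=- remaining=[- id * ( id ) $]
Step 35: reduce F->( E ). Stack=[F] ptr=15 lookahead=- remaining=[- id * ( id ) $]
Step 36: reduce T->F. Stack=[T] ptr=15 lookahead=- remaining=[- id * ( id ) $]
Step 37: reduce E->T. Stack=[E] ptr=15 lookahead=- remaining=[- id * ( id ) $]
Step 38: shift -. Stack=[E -] ptr=16 lookahead=id remaining=[id * ( id ) $]
Step 39: shift id. Stack=[E - id] ptr=17 lookahead=* remaining=[* ( id ) $]
Step 40: reduce F->id. Stack=[E - F] ptr=17 lookahead=* remaining=[* ( id ) $]
Step 41: reduce T->F. Stack=[E - T] ptr=17 lookahead=* remaining=[* ( id ) $]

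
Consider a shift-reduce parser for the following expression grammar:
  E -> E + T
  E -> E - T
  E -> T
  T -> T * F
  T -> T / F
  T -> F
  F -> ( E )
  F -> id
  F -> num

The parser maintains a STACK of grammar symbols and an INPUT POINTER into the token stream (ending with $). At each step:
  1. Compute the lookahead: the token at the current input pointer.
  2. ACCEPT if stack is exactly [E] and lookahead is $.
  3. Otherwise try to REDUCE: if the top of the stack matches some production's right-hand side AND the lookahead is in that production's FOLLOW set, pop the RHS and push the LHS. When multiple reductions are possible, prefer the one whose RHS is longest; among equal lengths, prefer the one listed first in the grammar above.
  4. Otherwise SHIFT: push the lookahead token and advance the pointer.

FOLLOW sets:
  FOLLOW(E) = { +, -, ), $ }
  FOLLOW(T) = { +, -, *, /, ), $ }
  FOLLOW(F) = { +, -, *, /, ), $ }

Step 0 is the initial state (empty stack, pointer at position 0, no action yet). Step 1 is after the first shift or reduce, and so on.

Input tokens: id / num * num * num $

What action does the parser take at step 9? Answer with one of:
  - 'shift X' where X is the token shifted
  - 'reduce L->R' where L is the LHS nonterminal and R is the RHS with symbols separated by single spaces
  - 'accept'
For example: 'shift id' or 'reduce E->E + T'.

Step 1: shift id. Stack=[id] ptr=1 lookahead=/ remaining=[/ num * num * num $]
Step 2: reduce F->id. Stack=[F] ptr=1 lookahead=/ remaining=[/ num * num * num $]
Step 3: reduce T->F. Stack=[T] ptr=1 lookahead=/ remaining=[/ num * num * num $]
Step 4: shift /. Stack=[T /] ptr=2 lookahead=num remaining=[num * num * num $]
Step 5: shift num. Stack=[T / num] ptr=3 lookahead=* remaining=[* num * num $]
Step 6: reduce F->num. Stack=[T / F] ptr=3 lookahead=* remaining=[* num * num $]
Step 7: reduce T->T / F. Stack=[T] ptr=3 lookahead=* remaining=[* num * num $]
Step 8: shift *. Stack=[T *] ptr=4 lookahead=num remaining=[num * num $]
Step 9: shift num. Stack=[T * num] ptr=5 lookahead=* remaining=[* num $]

Answer: shift num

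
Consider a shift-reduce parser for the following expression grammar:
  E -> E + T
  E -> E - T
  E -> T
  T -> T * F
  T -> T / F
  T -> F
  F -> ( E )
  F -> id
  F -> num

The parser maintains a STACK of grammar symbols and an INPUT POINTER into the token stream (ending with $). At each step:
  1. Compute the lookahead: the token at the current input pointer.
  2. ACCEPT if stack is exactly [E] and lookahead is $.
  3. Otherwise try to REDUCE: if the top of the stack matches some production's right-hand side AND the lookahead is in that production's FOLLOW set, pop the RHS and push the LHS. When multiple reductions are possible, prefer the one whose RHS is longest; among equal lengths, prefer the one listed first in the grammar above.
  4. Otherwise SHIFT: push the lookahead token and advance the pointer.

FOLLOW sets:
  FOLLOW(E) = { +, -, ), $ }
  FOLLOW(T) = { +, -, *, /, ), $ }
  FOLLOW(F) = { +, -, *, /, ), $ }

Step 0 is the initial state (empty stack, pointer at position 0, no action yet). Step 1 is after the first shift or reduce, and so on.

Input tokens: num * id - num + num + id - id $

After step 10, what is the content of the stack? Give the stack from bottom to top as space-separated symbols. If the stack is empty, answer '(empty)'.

Step 1: shift num. Stack=[num] ptr=1 lookahead=* remaining=[* id - num + num + id - id $]
Step 2: reduce F->num. Stack=[F] ptr=1 lookahead=* remaining=[* id - num + num + id - id $]
Step 3: reduce T->F. Stack=[T] ptr=1 lookahead=* remaining=[* id - num + num + id - id $]
Step 4: shift *. Stack=[T *] ptr=2 lookahead=id remaining=[id - num + num + id - id $]
Step 5: shift id. Stack=[T * id] ptr=3 lookahead=- remaining=[- num + num + id - id $]
Step 6: reduce F->id. Stack=[T * F] ptr=3 lookahead=- remaining=[- num + num + id - id $]
Step 7: reduce T->T * F. Stack=[T] ptr=3 lookahead=- remaining=[- num + num + id - id $]
Step 8: reduce E->T. Stack=[E] ptr=3 lookahead=- remaining=[- num + num + id - id $]
Step 9: shift -. Stack=[E -] ptr=4 lookahead=num remaining=[num + num + id - id $]
Step 10: shift num. Stack=[E - num] ptr=5 lookahead=+ remaining=[+ num + id - id $]

Answer: E - num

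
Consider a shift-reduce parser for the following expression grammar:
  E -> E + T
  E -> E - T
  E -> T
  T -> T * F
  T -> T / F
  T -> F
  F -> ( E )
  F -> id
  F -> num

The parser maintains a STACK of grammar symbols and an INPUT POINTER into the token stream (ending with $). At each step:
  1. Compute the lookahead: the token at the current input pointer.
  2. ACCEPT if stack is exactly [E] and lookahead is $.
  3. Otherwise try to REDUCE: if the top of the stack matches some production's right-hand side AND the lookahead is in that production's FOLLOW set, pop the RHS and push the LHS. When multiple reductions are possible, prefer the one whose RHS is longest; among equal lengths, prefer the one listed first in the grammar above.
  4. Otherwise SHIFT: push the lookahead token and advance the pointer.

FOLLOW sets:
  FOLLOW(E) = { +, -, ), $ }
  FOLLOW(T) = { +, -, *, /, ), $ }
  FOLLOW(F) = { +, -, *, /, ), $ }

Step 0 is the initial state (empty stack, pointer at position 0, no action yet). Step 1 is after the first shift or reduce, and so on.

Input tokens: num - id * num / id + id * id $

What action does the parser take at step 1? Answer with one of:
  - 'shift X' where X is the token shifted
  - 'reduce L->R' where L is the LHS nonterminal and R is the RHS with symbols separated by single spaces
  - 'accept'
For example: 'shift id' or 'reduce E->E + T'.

Answer: shift num

Derivation:
Step 1: shift num. Stack=[num] ptr=1 lookahead=- remaining=[- id * num / id + id * id $]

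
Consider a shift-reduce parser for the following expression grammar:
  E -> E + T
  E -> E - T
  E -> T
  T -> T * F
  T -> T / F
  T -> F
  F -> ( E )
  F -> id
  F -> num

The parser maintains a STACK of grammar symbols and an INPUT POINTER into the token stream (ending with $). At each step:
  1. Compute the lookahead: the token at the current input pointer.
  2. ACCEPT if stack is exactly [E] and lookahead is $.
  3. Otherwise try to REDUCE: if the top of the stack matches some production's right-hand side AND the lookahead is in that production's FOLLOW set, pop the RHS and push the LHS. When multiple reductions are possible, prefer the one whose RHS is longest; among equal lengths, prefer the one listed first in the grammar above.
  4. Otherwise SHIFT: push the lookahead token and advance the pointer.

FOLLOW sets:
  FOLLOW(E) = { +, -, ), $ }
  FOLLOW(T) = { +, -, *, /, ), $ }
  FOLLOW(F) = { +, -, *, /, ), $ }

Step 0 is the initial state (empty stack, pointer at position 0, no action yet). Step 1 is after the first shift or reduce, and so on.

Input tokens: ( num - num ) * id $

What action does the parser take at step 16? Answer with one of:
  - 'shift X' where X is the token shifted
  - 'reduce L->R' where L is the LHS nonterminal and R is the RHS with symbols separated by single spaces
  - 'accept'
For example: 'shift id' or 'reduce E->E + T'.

Step 1: shift (. Stack=[(] ptr=1 lookahead=num remaining=[num - num ) * id $]
Step 2: shift num. Stack=[( num] ptr=2 lookahead=- remaining=[- num ) * id $]
Step 3: reduce F->num. Stack=[( F] ptr=2 lookahead=- remaining=[- num ) * id $]
Step 4: reduce T->F. Stack=[( T] ptr=2 lookahead=- remaining=[- num ) * id $]
Step 5: reduce E->T. Stack=[( E] ptr=2 lookahead=- remaining=[- num ) * id $]
Step 6: shift -. Stack=[( E -] ptr=3 lookahead=num remaining=[num ) * id $]
Step 7: shift num. Stack=[( E - num] ptr=4 lookahead=) remaining=[) * id $]
Step 8: reduce F->num. Stack=[( E - F] ptr=4 lookahead=) remaining=[) * id $]
Step 9: reduce T->F. Stack=[( E - T] ptr=4 lookahead=) remaining=[) * id $]
Step 10: reduce E->E - T. Stack=[( E] ptr=4 lookahead=) remaining=[) * id $]
Step 11: shift ). Stack=[( E )] ptr=5 lookahead=* remaining=[* id $]
Step 12: reduce F->( E ). Stack=[F] ptr=5 lookahead=* remaining=[* id $]
Step 13: reduce T->F. Stack=[T] ptr=5 lookahead=* remaining=[* id $]
Step 14: shift *. Stack=[T *] ptr=6 lookahead=id remaining=[id $]
Step 15: shift id. Stack=[T * id] ptr=7 lookahead=$ remaining=[$]
Step 16: reduce F->id. Stack=[T * F] ptr=7 lookahead=$ remaining=[$]

Answer: reduce F->id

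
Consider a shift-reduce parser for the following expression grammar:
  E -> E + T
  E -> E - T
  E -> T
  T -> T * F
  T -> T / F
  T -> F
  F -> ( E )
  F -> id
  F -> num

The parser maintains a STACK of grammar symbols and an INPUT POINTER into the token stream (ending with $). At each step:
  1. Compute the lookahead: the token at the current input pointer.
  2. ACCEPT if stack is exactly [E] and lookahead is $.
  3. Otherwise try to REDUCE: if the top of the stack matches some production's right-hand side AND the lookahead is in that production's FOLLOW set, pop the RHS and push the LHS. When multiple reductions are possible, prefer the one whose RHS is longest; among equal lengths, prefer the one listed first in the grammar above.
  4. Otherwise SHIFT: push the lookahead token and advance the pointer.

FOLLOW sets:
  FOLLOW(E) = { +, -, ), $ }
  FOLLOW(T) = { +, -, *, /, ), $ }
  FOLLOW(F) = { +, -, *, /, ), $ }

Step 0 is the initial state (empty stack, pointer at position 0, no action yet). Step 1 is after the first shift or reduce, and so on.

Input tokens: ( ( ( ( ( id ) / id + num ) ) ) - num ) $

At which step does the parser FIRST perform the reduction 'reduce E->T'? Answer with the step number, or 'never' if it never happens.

Step 1: shift (. Stack=[(] ptr=1 lookahead=( remaining=[( ( ( ( id ) / id + num ) ) ) - num ) $]
Step 2: shift (. Stack=[( (] ptr=2 lookahead=( remaining=[( ( ( id ) / id + num ) ) ) - num ) $]
Step 3: shift (. Stack=[( ( (] ptr=3 lookahead=( remaining=[( ( id ) / id + num ) ) ) - num ) $]
Step 4: shift (. Stack=[( ( ( (] ptr=4 lookahead=( remaining=[( id ) / id + num ) ) ) - num ) $]
Step 5: shift (. Stack=[( ( ( ( (] ptr=5 lookahead=id remaining=[id ) / id + num ) ) ) - num ) $]
Step 6: shift id. Stack=[( ( ( ( ( id] ptr=6 lookahead=) remaining=[) / id + num ) ) ) - num ) $]
Step 7: reduce F->id. Stack=[( ( ( ( ( F] ptr=6 lookahead=) remaining=[) / id + num ) ) ) - num ) $]
Step 8: reduce T->F. Stack=[( ( ( ( ( T] ptr=6 lookahead=) remaining=[) / id + num ) ) ) - num ) $]
Step 9: reduce E->T. Stack=[( ( ( ( ( E] ptr=6 lookahead=) remaining=[) / id + num ) ) ) - num ) $]

Answer: 9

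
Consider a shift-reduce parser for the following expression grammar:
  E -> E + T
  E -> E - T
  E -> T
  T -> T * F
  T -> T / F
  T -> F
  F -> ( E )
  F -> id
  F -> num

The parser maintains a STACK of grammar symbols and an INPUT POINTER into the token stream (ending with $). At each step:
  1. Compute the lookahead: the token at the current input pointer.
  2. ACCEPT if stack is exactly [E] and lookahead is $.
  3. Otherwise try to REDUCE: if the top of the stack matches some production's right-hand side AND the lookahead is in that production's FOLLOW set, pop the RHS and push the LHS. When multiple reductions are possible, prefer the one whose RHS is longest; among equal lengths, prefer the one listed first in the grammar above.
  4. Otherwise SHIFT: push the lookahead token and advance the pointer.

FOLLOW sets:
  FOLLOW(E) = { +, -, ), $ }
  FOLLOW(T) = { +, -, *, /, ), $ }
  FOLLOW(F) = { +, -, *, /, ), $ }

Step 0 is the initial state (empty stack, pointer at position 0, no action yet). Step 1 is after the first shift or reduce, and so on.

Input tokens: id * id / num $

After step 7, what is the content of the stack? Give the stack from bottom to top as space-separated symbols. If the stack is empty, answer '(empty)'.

Answer: T

Derivation:
Step 1: shift id. Stack=[id] ptr=1 lookahead=* remaining=[* id / num $]
Step 2: reduce F->id. Stack=[F] ptr=1 lookahead=* remaining=[* id / num $]
Step 3: reduce T->F. Stack=[T] ptr=1 lookahead=* remaining=[* id / num $]
Step 4: shift *. Stack=[T *] ptr=2 lookahead=id remaining=[id / num $]
Step 5: shift id. Stack=[T * id] ptr=3 lookahead=/ remaining=[/ num $]
Step 6: reduce F->id. Stack=[T * F] ptr=3 lookahead=/ remaining=[/ num $]
Step 7: reduce T->T * F. Stack=[T] ptr=3 lookahead=/ remaining=[/ num $]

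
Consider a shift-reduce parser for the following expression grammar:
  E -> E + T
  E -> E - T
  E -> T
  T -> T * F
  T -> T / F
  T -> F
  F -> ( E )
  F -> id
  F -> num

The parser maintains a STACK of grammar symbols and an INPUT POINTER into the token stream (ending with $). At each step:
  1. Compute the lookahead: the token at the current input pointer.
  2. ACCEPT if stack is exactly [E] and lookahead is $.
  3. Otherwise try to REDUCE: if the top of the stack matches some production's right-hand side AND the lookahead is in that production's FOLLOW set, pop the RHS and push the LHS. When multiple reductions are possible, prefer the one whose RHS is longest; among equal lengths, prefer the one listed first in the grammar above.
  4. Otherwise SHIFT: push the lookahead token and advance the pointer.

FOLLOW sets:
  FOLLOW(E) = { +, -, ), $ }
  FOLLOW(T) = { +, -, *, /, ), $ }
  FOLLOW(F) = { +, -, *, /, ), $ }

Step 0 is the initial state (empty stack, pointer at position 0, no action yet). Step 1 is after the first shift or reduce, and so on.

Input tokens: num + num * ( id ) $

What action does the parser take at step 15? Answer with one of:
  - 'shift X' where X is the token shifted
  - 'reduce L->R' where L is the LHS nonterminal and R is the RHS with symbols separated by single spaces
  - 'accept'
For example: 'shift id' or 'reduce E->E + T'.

Step 1: shift num. Stack=[num] ptr=1 lookahead=+ remaining=[+ num * ( id ) $]
Step 2: reduce F->num. Stack=[F] ptr=1 lookahead=+ remaining=[+ num * ( id ) $]
Step 3: reduce T->F. Stack=[T] ptr=1 lookahead=+ remaining=[+ num * ( id ) $]
Step 4: reduce E->T. Stack=[E] ptr=1 lookahead=+ remaining=[+ num * ( id ) $]
Step 5: shift +. Stack=[E +] ptr=2 lookahead=num remaining=[num * ( id ) $]
Step 6: shift num. Stack=[E + num] ptr=3 lookahead=* remaining=[* ( id ) $]
Step 7: reduce F->num. Stack=[E + F] ptr=3 lookahead=* remaining=[* ( id ) $]
Step 8: reduce T->F. Stack=[E + T] ptr=3 lookahead=* remaining=[* ( id ) $]
Step 9: shift *. Stack=[E + T *] ptr=4 lookahead=( remaining=[( id ) $]
Step 10: shift (. Stack=[E + T * (] ptr=5 lookahead=id remaining=[id ) $]
Step 11: shift id. Stack=[E + T * ( id] ptr=6 lookahead=) remaining=[) $]
Step 12: reduce F->id. Stack=[E + T * ( F] ptr=6 lookahead=) remaining=[) $]
Step 13: reduce T->F. Stack=[E + T * ( T] ptr=6 lookahead=) remaining=[) $]
Step 14: reduce E->T. Stack=[E + T * ( E] ptr=6 lookahead=) remaining=[) $]
Step 15: shift ). Stack=[E + T * ( E )] ptr=7 lookahead=$ remaining=[$]

Answer: shift )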